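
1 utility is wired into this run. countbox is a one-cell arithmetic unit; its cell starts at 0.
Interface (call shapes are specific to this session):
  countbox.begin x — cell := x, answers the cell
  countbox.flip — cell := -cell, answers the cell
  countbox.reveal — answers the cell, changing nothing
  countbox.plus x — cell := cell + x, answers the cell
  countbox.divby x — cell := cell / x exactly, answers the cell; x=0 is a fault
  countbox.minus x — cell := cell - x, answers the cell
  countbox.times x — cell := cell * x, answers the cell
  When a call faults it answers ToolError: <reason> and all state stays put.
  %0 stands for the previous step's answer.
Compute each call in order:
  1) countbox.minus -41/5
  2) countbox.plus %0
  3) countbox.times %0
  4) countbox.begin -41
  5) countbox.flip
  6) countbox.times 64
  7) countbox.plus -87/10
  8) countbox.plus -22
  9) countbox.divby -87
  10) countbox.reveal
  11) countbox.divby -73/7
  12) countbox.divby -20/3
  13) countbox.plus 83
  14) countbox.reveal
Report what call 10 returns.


Answer: -25933/870

Derivation:
% minus -41/5
:: 41/5
% plus %0
:: 82/5
% times %0
:: 6724/25
% begin -41
:: -41
% flip
:: 41
% times 64
:: 2624
% plus -87/10
:: 26153/10
% plus -22
:: 25933/10
% divby -87
:: -25933/870
% reveal
:: -25933/870
% divby -73/7
:: 181531/63510
% divby -20/3
:: -181531/423400
% plus 83
:: 34960669/423400
% reveal
:: 34960669/423400


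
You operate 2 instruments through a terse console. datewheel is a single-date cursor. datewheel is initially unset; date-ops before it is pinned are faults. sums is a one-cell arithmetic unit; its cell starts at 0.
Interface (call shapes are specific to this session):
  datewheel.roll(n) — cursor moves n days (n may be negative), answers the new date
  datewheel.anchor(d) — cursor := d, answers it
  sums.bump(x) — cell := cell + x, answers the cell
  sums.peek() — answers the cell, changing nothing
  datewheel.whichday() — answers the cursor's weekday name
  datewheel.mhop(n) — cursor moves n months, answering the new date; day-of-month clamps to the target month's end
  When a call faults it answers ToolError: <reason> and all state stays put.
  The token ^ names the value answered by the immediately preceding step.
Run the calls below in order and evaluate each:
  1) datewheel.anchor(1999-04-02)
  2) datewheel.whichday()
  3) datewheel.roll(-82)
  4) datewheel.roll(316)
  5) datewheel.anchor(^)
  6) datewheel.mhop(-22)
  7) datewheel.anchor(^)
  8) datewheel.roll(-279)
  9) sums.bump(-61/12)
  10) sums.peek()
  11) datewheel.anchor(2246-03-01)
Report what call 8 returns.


→ datewheel.anchor(d='1999-04-02')
← 1999-04-02
→ datewheel.whichday()
← Friday
→ datewheel.roll(n='-82')
← 1999-01-10
→ datewheel.roll(n='316')
← 1999-11-22
→ datewheel.anchor(d='^')
← 1999-11-22
→ datewheel.mhop(n='-22')
← 1998-01-22
→ datewheel.anchor(d='^')
← 1998-01-22
→ datewheel.roll(n='-279')
← 1997-04-18
→ sums.bump(x='-61/12')
← -61/12
→ sums.peek()
← -61/12
→ datewheel.anchor(d='2246-03-01')
← 2246-03-01

Answer: 1997-04-18


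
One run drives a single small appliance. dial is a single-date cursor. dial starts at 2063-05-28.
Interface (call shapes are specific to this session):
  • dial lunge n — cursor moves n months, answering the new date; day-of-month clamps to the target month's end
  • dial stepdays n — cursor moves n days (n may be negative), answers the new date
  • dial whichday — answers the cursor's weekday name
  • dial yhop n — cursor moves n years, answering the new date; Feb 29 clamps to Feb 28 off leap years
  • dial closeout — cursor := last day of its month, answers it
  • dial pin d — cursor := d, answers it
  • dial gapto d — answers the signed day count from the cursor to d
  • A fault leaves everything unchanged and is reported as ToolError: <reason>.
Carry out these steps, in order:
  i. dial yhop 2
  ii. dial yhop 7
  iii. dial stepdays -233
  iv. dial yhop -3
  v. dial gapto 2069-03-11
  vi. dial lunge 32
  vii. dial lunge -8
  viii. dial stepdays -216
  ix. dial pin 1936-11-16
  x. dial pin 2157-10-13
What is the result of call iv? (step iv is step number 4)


I call dial yhop(n: 2), → 2065-05-28.
Then dial yhop(n: 7): 2072-05-28.
I try dial stepdays(n: -233), — result: 2071-10-08.
Invoking dial yhop(n: -3), yielding 2068-10-08.
I try dial gapto(d: 2069-03-11), — result: 154.
Calling dial lunge(n: 32), and observe 2071-06-08.
I run dial lunge(n: -8), yielding 2070-10-08.
I use dial stepdays(n: -216), and get 2070-03-06.
Now I run dial pin(d: 1936-11-16), which returns 1936-11-16.
I run dial pin(d: 2157-10-13), and get 2157-10-13.

Answer: 2068-10-08


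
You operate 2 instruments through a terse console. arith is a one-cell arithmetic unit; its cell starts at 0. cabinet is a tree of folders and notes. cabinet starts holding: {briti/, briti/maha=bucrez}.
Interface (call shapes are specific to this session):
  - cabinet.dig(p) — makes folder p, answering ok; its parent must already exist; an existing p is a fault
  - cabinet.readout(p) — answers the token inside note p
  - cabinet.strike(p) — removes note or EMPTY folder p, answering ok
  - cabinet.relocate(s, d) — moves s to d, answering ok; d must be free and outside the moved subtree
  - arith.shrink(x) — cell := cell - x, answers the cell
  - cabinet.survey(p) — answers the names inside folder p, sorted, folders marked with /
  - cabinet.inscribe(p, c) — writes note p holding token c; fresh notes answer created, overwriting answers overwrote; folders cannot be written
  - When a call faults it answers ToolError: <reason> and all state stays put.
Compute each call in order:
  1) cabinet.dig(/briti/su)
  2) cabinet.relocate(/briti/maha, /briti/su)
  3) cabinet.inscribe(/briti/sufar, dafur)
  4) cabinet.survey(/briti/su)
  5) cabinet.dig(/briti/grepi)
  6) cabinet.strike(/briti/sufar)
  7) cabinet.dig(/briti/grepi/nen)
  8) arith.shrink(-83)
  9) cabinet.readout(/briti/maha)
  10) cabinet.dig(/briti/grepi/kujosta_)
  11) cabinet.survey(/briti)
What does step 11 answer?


# 1. dig(p=/briti/su) => ok
# 2. relocate(s=/briti/maha, d=/briti/su) => ToolError: exists
# 3. inscribe(p=/briti/sufar, c=dafur) => created
# 4. survey(p=/briti/su) => []
# 5. dig(p=/briti/grepi) => ok
# 6. strike(p=/briti/sufar) => ok
# 7. dig(p=/briti/grepi/nen) => ok
# 8. shrink(x=-83) => 83
# 9. readout(p=/briti/maha) => bucrez
# 10. dig(p=/briti/grepi/kujosta_) => ok
# 11. survey(p=/briti) => [grepi/, maha, su/]

Answer: [grepi/, maha, su/]


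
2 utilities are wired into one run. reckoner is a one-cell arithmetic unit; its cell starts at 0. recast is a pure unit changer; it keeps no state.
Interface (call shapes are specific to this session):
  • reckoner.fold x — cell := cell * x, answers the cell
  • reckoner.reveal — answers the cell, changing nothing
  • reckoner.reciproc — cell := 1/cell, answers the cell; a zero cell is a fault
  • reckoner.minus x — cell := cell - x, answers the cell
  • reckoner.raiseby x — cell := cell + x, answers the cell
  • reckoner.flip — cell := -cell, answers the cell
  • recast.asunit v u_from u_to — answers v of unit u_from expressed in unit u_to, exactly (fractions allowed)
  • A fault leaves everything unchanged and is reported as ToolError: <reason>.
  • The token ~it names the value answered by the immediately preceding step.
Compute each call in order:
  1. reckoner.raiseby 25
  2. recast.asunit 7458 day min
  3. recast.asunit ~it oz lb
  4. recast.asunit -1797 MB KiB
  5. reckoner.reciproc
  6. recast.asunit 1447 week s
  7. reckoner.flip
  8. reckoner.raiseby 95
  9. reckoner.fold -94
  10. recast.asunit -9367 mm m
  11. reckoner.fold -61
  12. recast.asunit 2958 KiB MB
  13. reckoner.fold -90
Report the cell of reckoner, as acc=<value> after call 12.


! 1. reckoner.raiseby(x→25) == 25
! 2. recast.asunit(v→7458, u_from→day, u_to→min) == 10739520
! 3. recast.asunit(v→~it, u_from→oz, u_to→lb) == 671220
! 4. recast.asunit(v→-1797, u_from→MB, u_to→KiB) == -28078125/16
! 5. reckoner.reciproc() == 1/25
! 6. recast.asunit(v→1447, u_from→week, u_to→s) == 875145600
! 7. reckoner.flip() == -1/25
! 8. reckoner.raiseby(x→95) == 2374/25
! 9. reckoner.fold(x→-94) == -223156/25
! 10. recast.asunit(v→-9367, u_from→mm, u_to→m) == -9367/1000
! 11. reckoner.fold(x→-61) == 13612516/25
! 12. recast.asunit(v→2958, u_from→KiB, u_to→MB) == 47328/15625
! 13. reckoner.fold(x→-90) == -245025288/5

Answer: acc=13612516/25


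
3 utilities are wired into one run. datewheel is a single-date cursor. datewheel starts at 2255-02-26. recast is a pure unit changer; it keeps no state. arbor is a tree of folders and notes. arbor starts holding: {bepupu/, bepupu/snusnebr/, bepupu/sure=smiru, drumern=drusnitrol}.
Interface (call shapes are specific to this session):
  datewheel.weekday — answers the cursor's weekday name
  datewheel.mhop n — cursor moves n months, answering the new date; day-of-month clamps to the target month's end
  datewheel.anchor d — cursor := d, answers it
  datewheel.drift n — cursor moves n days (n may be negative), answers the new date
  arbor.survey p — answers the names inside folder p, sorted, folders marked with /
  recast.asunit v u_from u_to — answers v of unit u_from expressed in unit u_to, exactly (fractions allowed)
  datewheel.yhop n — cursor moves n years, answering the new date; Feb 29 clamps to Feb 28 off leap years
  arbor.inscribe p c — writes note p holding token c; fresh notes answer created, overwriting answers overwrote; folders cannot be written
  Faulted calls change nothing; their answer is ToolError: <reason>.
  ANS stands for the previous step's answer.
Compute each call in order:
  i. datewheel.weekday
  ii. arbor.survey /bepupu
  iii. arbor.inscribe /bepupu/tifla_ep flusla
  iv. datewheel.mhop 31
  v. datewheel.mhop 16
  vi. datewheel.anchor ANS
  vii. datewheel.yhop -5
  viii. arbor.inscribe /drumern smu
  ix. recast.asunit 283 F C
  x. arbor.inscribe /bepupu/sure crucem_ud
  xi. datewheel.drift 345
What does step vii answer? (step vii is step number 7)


~$ datewheel.weekday
:: Monday
~$ arbor.survey /bepupu
:: [snusnebr/, sure]
~$ arbor.inscribe /bepupu/tifla_ep flusla
:: created
~$ datewheel.mhop 31
:: 2257-09-26
~$ datewheel.mhop 16
:: 2259-01-26
~$ datewheel.anchor ANS
:: 2259-01-26
~$ datewheel.yhop -5
:: 2254-01-26
~$ arbor.inscribe /drumern smu
:: overwrote
~$ recast.asunit 283 F C
:: 1255/9
~$ arbor.inscribe /bepupu/sure crucem_ud
:: overwrote
~$ datewheel.drift 345
:: 2255-01-06

Answer: 2254-01-26


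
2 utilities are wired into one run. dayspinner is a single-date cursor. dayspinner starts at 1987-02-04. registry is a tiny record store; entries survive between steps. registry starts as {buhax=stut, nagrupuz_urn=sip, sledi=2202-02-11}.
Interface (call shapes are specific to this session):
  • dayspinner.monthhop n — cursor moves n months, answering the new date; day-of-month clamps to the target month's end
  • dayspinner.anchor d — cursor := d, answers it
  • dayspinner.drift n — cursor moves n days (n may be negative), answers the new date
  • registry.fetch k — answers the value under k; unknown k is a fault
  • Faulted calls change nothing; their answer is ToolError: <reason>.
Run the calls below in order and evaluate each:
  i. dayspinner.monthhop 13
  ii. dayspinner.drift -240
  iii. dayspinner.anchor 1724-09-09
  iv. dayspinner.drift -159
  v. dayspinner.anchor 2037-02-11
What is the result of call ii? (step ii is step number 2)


Answer: 1987-07-08

Derivation:
% dayspinner.monthhop 13
  1988-03-04
% dayspinner.drift -240
  1987-07-08
% dayspinner.anchor 1724-09-09
  1724-09-09
% dayspinner.drift -159
  1724-04-03
% dayspinner.anchor 2037-02-11
  2037-02-11


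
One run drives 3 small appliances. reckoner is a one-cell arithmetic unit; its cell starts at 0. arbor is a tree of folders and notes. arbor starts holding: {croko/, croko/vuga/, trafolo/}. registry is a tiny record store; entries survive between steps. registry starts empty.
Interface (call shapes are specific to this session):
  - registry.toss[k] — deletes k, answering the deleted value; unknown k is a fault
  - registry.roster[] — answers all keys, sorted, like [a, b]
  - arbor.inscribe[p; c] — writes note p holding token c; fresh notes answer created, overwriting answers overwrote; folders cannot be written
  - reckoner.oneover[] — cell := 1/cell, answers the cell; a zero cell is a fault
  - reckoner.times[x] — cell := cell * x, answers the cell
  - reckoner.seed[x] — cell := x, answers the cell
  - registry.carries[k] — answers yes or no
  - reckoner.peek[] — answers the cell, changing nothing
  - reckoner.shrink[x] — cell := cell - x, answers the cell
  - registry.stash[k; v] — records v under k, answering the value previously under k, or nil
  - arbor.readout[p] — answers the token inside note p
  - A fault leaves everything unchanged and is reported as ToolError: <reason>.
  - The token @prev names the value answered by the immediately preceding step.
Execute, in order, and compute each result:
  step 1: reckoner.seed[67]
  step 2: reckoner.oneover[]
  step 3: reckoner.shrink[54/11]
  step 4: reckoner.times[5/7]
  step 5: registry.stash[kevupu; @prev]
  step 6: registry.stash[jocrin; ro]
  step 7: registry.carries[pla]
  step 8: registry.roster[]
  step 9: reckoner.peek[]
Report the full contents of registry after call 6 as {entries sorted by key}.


Answer: {jocrin=ro, kevupu=-18035/5159}

Derivation:
Calling seed with x=67, which returns 67.
Next I call oneover(), giving 1/67.
I call shrink with x=54/11, → -3607/737.
I call times with x=5/7, and see -18035/5159.
Calling stash with k=kevupu, v=@prev, and see nil.
Calling stash with k=jocrin, v=ro, and get nil.
Next I call carries with k=pla, and observe no.
Invoking roster, → [jocrin, kevupu].
Using peek, yielding -18035/5159.


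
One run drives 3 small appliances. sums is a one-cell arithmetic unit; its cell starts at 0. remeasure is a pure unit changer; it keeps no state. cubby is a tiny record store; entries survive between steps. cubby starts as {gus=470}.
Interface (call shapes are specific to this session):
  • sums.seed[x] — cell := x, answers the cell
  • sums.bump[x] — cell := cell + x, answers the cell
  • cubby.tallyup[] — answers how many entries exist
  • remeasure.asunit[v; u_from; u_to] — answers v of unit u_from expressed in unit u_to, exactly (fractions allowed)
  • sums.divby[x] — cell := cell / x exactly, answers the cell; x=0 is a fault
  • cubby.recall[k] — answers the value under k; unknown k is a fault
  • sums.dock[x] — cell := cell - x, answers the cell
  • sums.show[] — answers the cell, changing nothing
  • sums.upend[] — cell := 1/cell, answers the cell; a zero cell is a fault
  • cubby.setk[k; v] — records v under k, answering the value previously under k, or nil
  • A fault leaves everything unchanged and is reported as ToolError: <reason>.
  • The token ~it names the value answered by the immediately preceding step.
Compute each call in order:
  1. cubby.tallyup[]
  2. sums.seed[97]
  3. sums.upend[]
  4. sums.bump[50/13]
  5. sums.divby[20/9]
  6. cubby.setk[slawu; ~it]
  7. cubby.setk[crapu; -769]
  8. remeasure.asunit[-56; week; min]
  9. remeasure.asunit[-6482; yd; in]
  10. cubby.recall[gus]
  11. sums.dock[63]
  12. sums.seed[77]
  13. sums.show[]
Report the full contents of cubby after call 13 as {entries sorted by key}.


Answer: {crapu=-769, gus=470, slawu=43767/25220}

Derivation:
I invoke tallyup, and see 1.
I call seed with x: 97, yielding 97.
I invoke upend(), giving 1/97.
Calling bump with x: 50/13, — result: 4863/1261.
Now I run divby with x: 20/9, and get 43767/25220.
Now I run setk with k: slawu, v: ~it, → nil.
I call setk with k: crapu, v: -769, which returns nil.
I call asunit with v: -56, u_from: week, u_to: min, and get -564480.
I use asunit with v: -6482, u_from: yd, u_to: in: -233352.
I try recall with k: gus: 470.
Then dock with x: 63, and observe -1545093/25220.
Invoking seed with x: 77, and observe 77.
Using show, and observe 77.


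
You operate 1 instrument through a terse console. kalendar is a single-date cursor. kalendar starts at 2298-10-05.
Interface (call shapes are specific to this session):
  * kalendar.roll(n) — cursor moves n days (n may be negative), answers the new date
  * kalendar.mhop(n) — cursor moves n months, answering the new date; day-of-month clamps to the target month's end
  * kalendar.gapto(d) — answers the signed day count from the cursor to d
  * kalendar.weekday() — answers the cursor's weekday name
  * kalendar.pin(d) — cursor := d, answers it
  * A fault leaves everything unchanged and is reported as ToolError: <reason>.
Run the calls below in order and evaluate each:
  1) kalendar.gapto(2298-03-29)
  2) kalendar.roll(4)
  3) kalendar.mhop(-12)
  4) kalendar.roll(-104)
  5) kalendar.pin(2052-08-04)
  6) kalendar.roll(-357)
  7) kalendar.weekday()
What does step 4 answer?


Answer: 2297-06-27

Derivation:
~$ kalendar.gapto d: 2298-03-29
:: -190
~$ kalendar.roll n: 4
:: 2298-10-09
~$ kalendar.mhop n: -12
:: 2297-10-09
~$ kalendar.roll n: -104
:: 2297-06-27
~$ kalendar.pin d: 2052-08-04
:: 2052-08-04
~$ kalendar.roll n: -357
:: 2051-08-13
~$ kalendar.weekday
:: Sunday


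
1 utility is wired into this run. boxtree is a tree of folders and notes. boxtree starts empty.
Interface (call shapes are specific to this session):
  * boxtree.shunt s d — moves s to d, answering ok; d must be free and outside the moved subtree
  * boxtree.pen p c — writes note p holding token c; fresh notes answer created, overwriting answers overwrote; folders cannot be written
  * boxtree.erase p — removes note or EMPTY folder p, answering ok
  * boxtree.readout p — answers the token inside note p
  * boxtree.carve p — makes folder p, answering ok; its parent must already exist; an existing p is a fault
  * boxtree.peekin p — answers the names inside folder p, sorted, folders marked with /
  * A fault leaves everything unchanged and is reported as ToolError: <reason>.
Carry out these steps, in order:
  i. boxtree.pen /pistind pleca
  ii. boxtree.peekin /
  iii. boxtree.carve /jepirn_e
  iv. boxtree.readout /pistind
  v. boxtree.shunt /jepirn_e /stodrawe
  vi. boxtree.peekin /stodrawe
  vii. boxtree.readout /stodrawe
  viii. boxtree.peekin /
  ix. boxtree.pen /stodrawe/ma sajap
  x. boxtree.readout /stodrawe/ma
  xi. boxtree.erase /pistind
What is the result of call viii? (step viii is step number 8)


Answer: [pistind, stodrawe/]

Derivation:
·→ boxtree.pen(p='/pistind', c='pleca')
·← created
·→ boxtree.peekin(p='/')
·← [pistind]
·→ boxtree.carve(p='/jepirn_e')
·← ok
·→ boxtree.readout(p='/pistind')
·← pleca
·→ boxtree.shunt(s='/jepirn_e', d='/stodrawe')
·← ok
·→ boxtree.peekin(p='/stodrawe')
·← []
·→ boxtree.readout(p='/stodrawe')
·← ToolError: is a directory
·→ boxtree.peekin(p='/')
·← [pistind, stodrawe/]
·→ boxtree.pen(p='/stodrawe/ma', c='sajap')
·← created
·→ boxtree.readout(p='/stodrawe/ma')
·← sajap
·→ boxtree.erase(p='/pistind')
·← ok


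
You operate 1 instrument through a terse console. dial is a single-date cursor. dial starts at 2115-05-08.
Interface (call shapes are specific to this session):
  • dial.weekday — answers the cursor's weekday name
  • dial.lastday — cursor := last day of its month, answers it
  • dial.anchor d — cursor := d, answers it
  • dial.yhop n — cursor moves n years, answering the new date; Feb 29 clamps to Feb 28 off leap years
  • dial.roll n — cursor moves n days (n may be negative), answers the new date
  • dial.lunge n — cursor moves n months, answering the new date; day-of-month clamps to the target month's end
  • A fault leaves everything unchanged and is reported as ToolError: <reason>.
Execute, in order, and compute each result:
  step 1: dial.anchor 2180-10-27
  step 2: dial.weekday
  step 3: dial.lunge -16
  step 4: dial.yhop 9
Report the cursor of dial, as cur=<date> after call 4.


Answer: cur=2188-06-27

Derivation:
$ dial.anchor d=2180-10-27
[out] 2180-10-27
$ dial.weekday
[out] Friday
$ dial.lunge n=-16
[out] 2179-06-27
$ dial.yhop n=9
[out] 2188-06-27


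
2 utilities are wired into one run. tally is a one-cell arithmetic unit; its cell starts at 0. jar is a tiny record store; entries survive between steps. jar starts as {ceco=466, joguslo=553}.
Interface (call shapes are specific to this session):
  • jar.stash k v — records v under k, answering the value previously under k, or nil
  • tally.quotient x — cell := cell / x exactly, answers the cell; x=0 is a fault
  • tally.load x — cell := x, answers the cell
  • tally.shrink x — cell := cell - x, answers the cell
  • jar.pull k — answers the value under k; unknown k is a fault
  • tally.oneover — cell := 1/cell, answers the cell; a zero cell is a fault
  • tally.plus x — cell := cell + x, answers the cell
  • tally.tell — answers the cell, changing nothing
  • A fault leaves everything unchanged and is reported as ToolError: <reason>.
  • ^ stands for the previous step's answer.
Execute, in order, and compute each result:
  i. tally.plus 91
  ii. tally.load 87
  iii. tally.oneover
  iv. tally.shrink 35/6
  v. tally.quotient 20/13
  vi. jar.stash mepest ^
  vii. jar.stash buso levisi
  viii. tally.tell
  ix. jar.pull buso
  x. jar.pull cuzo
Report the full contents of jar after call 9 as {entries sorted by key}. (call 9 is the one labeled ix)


>> tally.plus(91)
<< 91
>> tally.load(87)
<< 87
>> tally.oneover()
<< 1/87
>> tally.shrink(35/6)
<< -1013/174
>> tally.quotient(20/13)
<< -13169/3480
>> jar.stash(mepest, ^)
<< nil
>> jar.stash(buso, levisi)
<< nil
>> tally.tell()
<< -13169/3480
>> jar.pull(buso)
<< levisi
>> jar.pull(cuzo)
<< ToolError: no such key cuzo

Answer: {buso=levisi, ceco=466, joguslo=553, mepest=-13169/3480}


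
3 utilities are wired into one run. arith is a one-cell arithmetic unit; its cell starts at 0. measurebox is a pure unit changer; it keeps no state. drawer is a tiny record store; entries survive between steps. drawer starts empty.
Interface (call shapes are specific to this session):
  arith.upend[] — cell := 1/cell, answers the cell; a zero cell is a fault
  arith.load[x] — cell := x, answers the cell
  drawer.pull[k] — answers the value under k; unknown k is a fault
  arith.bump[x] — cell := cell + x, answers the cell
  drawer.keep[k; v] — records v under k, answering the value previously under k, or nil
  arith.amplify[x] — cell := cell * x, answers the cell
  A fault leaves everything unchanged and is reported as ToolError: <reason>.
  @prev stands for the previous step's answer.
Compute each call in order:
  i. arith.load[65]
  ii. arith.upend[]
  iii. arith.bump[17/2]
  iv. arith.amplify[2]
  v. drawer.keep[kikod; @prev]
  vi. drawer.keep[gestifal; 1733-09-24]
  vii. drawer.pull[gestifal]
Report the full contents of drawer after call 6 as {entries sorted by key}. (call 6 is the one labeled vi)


Answer: {gestifal=1733-09-24, kikod=1107/65}

Derivation:
-- arith.load(x: 65) => 65
-- arith.upend() => 1/65
-- arith.bump(x: 17/2) => 1107/130
-- arith.amplify(x: 2) => 1107/65
-- drawer.keep(k: kikod, v: @prev) => nil
-- drawer.keep(k: gestifal, v: 1733-09-24) => nil
-- drawer.pull(k: gestifal) => 1733-09-24


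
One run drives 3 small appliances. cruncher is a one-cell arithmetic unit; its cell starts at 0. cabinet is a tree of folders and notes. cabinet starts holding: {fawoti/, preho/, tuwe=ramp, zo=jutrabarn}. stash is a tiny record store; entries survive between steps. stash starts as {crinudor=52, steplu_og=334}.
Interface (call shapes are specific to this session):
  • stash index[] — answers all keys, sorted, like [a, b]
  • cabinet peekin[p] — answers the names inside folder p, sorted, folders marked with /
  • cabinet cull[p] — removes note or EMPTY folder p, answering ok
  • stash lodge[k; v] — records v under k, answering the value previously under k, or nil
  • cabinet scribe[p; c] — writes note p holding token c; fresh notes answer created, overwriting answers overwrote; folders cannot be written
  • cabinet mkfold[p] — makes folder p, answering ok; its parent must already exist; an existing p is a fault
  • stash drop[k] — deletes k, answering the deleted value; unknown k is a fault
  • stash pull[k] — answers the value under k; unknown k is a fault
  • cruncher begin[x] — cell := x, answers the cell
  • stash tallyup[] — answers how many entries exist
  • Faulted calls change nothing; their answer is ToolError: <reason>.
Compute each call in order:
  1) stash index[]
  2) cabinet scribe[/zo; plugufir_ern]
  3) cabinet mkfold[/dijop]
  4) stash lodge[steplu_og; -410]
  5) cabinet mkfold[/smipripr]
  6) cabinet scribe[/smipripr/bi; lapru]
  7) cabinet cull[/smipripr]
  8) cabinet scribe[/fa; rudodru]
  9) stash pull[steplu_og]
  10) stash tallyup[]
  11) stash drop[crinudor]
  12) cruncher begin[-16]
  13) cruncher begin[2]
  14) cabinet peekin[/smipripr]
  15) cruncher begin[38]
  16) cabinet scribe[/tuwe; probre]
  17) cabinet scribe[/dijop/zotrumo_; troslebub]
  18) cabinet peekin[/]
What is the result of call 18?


Answer: [dijop/, fa, fawoti/, preho/, smipripr/, tuwe, zo]

Derivation:
# 1. stash index() == [crinudor, steplu_og]
# 2. cabinet scribe(/zo, plugufir_ern) == overwrote
# 3. cabinet mkfold(/dijop) == ok
# 4. stash lodge(steplu_og, -410) == 334
# 5. cabinet mkfold(/smipripr) == ok
# 6. cabinet scribe(/smipripr/bi, lapru) == created
# 7. cabinet cull(/smipripr) == ToolError: not empty
# 8. cabinet scribe(/fa, rudodru) == created
# 9. stash pull(steplu_og) == -410
# 10. stash tallyup() == 2
# 11. stash drop(crinudor) == 52
# 12. cruncher begin(-16) == -16
# 13. cruncher begin(2) == 2
# 14. cabinet peekin(/smipripr) == [bi]
# 15. cruncher begin(38) == 38
# 16. cabinet scribe(/tuwe, probre) == overwrote
# 17. cabinet scribe(/dijop/zotrumo_, troslebub) == created
# 18. cabinet peekin(/) == [dijop/, fa, fawoti/, preho/, smipripr/, tuwe, zo]


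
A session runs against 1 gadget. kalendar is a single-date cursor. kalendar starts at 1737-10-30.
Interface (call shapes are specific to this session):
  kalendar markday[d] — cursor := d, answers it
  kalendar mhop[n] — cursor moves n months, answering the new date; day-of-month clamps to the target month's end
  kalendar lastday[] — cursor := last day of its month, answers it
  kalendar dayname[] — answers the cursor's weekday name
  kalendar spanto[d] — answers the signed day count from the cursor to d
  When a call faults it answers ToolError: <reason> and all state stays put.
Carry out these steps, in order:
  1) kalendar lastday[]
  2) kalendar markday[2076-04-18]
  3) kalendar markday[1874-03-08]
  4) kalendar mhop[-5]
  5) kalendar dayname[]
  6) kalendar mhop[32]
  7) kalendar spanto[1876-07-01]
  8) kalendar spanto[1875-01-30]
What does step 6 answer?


Answer: 1876-06-08

Derivation:
·→ kalendar lastday()
·← 1737-10-31
·→ kalendar markday(d→2076-04-18)
·← 2076-04-18
·→ kalendar markday(d→1874-03-08)
·← 1874-03-08
·→ kalendar mhop(n→-5)
·← 1873-10-08
·→ kalendar dayname()
·← Wednesday
·→ kalendar mhop(n→32)
·← 1876-06-08
·→ kalendar spanto(d→1876-07-01)
·← 23
·→ kalendar spanto(d→1875-01-30)
·← -495


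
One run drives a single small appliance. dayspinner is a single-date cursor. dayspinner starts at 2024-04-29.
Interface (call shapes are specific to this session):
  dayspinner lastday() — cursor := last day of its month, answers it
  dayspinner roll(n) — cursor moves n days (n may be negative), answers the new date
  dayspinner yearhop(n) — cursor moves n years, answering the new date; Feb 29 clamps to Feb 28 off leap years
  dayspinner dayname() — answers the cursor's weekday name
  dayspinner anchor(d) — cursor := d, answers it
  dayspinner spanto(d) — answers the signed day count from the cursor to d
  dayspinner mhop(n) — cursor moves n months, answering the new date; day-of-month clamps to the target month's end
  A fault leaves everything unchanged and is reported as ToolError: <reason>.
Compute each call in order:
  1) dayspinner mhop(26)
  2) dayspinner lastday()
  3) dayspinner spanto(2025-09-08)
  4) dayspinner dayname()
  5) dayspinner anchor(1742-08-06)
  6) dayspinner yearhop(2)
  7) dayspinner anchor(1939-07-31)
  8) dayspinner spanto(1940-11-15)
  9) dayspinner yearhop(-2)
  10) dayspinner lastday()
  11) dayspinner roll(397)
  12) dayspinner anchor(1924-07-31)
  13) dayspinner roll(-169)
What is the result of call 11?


Answer: 1938-09-01

Derivation:
>> dayspinner mhop(n='26')
<< 2026-06-29
>> dayspinner lastday()
<< 2026-06-30
>> dayspinner spanto(d='2025-09-08')
<< -295
>> dayspinner dayname()
<< Tuesday
>> dayspinner anchor(d='1742-08-06')
<< 1742-08-06
>> dayspinner yearhop(n='2')
<< 1744-08-06
>> dayspinner anchor(d='1939-07-31')
<< 1939-07-31
>> dayspinner spanto(d='1940-11-15')
<< 473
>> dayspinner yearhop(n='-2')
<< 1937-07-31
>> dayspinner lastday()
<< 1937-07-31
>> dayspinner roll(n='397')
<< 1938-09-01
>> dayspinner anchor(d='1924-07-31')
<< 1924-07-31
>> dayspinner roll(n='-169')
<< 1924-02-13


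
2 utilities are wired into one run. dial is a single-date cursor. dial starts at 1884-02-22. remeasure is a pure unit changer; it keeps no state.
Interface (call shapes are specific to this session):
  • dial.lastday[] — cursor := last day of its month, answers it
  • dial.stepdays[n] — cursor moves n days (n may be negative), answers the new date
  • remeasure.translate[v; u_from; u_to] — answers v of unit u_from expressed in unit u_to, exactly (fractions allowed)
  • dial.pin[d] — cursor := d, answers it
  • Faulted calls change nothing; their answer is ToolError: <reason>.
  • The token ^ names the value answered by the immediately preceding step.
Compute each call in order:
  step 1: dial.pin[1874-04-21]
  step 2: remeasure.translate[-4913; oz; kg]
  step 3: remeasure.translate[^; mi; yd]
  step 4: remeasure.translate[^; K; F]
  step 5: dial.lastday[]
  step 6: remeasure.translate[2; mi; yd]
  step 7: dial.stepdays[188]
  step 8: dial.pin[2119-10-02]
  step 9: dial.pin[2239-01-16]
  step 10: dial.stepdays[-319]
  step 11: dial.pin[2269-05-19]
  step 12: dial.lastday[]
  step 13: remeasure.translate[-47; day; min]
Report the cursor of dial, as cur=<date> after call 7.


Answer: cur=1874-11-04

Derivation:
==> pin(1874-04-21)
<== 1874-04-21
==> translate(-4913, oz, kg)
<== -222849931381/1600000000
==> translate(^, mi, yd)
<== -2451349245191/10000000
==> translate(^, K, F)
<== -22085126706719/50000000
==> lastday()
<== 1874-04-30
==> translate(2, mi, yd)
<== 3520
==> stepdays(188)
<== 1874-11-04
==> pin(2119-10-02)
<== 2119-10-02
==> pin(2239-01-16)
<== 2239-01-16
==> stepdays(-319)
<== 2238-03-03
==> pin(2269-05-19)
<== 2269-05-19
==> lastday()
<== 2269-05-31
==> translate(-47, day, min)
<== -67680


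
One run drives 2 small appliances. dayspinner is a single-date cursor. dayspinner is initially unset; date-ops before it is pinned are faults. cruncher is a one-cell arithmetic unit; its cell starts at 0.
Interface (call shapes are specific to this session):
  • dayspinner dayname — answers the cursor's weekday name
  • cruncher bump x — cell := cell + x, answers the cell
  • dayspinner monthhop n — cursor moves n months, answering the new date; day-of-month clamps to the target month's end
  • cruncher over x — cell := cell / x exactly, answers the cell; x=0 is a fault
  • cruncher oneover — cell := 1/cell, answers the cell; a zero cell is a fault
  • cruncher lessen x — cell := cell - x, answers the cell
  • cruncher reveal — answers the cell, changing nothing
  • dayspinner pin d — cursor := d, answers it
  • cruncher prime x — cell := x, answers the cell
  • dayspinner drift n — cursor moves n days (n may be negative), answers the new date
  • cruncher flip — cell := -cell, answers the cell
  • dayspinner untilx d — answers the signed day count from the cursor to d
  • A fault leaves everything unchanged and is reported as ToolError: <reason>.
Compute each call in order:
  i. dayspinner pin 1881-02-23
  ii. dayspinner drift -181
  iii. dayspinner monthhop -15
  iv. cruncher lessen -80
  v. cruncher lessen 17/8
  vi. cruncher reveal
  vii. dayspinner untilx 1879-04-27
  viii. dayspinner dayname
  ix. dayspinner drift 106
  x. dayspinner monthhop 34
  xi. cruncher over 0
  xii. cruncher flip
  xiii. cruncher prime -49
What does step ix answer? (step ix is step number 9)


I run dayspinner pin passing d=1881-02-23, and observe 1881-02-23.
I invoke dayspinner drift passing n=-181, which returns 1880-08-26.
I call dayspinner monthhop passing n=-15, giving 1879-05-26.
I invoke cruncher lessen passing x=-80, and observe 80.
I try cruncher lessen passing x=17/8, yielding 623/8.
I use cruncher reveal, and get 623/8.
I run dayspinner untilx passing d=1879-04-27, — result: -29.
I use dayspinner dayname, and observe Monday.
I run dayspinner drift passing n=106: 1879-09-09.
Using dayspinner monthhop passing n=34, → 1882-07-09.
I call cruncher over passing x=0, which returns ToolError: division by zero.
Using cruncher flip, and see -623/8.
Then cruncher prime passing x=-49: -49.

Answer: 1879-09-09


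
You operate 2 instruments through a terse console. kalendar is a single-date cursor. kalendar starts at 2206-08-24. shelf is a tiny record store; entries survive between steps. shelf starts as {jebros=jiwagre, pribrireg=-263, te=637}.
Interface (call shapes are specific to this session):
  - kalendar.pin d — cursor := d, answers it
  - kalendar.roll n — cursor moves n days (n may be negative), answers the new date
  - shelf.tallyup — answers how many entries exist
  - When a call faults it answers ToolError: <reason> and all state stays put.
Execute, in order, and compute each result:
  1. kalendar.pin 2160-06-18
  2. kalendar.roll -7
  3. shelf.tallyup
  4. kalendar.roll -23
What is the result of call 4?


Answer: 2160-05-19

Derivation:
% 1. pin(2160-06-18) == 2160-06-18
% 2. roll(-7) == 2160-06-11
% 3. tallyup() == 3
% 4. roll(-23) == 2160-05-19


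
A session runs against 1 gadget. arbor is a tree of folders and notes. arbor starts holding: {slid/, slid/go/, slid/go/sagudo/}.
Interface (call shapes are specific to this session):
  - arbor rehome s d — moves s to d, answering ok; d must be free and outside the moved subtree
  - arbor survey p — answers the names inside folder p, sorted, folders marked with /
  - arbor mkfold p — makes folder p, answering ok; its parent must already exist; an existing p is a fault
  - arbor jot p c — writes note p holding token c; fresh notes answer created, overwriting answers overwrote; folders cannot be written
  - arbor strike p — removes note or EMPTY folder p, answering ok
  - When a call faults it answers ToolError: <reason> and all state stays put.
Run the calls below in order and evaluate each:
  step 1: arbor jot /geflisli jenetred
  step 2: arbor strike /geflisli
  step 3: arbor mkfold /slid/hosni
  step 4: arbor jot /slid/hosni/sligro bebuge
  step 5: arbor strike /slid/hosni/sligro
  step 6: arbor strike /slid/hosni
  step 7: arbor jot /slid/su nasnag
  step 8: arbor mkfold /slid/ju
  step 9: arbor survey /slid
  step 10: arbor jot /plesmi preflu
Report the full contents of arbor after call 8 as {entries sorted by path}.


Answer: {slid/, slid/go/, slid/go/sagudo/, slid/ju/, slid/su=nasnag}

Derivation:
;; 1. arbor jot(p=/geflisli, c=jenetred) == created
;; 2. arbor strike(p=/geflisli) == ok
;; 3. arbor mkfold(p=/slid/hosni) == ok
;; 4. arbor jot(p=/slid/hosni/sligro, c=bebuge) == created
;; 5. arbor strike(p=/slid/hosni/sligro) == ok
;; 6. arbor strike(p=/slid/hosni) == ok
;; 7. arbor jot(p=/slid/su, c=nasnag) == created
;; 8. arbor mkfold(p=/slid/ju) == ok
;; 9. arbor survey(p=/slid) == [go/, ju/, su]
;; 10. arbor jot(p=/plesmi, c=preflu) == created


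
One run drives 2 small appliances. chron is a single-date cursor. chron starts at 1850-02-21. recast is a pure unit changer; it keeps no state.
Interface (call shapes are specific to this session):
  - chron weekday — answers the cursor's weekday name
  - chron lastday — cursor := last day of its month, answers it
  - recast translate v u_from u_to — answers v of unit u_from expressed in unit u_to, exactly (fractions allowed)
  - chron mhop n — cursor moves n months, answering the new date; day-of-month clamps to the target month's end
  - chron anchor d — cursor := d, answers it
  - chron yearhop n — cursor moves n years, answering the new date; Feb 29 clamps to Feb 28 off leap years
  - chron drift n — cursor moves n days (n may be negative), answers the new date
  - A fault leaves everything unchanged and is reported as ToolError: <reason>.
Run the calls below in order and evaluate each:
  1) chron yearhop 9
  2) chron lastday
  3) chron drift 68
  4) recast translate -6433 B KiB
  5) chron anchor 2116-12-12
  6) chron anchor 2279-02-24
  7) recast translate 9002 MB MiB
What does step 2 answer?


Answer: 1859-02-28

Derivation:
% chron yearhop 9
:: 1859-02-21
% chron lastday
:: 1859-02-28
% chron drift 68
:: 1859-05-07
% recast translate -6433 B KiB
:: -6433/1024
% chron anchor 2116-12-12
:: 2116-12-12
% chron anchor 2279-02-24
:: 2279-02-24
% recast translate 9002 MB MiB
:: 70328125/8192


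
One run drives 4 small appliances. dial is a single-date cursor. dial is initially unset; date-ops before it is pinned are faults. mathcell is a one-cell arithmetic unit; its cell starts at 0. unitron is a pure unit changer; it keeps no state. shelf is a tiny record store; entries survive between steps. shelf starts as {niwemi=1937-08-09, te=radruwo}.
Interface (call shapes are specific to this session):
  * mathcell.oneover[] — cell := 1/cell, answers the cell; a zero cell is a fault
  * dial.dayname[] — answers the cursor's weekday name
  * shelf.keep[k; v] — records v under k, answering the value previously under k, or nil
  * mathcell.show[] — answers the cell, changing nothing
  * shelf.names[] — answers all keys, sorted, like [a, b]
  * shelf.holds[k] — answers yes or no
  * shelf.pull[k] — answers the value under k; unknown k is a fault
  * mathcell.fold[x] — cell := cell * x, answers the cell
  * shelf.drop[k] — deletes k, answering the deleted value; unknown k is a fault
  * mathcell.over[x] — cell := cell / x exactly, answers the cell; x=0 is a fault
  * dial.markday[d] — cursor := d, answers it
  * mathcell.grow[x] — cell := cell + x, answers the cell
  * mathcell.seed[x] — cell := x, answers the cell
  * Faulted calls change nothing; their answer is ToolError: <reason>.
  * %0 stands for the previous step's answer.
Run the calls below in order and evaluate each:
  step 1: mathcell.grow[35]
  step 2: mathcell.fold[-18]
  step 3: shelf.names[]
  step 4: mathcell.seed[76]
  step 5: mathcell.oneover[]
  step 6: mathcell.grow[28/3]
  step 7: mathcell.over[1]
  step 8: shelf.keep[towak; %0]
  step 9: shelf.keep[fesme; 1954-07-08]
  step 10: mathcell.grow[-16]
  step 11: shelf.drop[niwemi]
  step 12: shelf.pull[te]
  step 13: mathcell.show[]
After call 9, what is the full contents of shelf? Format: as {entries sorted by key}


CALL mathcell.grow[x=35]
RET  35
CALL mathcell.fold[x=-18]
RET  -630
CALL shelf.names[]
RET  [niwemi, te]
CALL mathcell.seed[x=76]
RET  76
CALL mathcell.oneover[]
RET  1/76
CALL mathcell.grow[x=28/3]
RET  2131/228
CALL mathcell.over[x=1]
RET  2131/228
CALL shelf.keep[k=towak; v=%0]
RET  nil
CALL shelf.keep[k=fesme; v=1954-07-08]
RET  nil
CALL mathcell.grow[x=-16]
RET  -1517/228
CALL shelf.drop[k=niwemi]
RET  1937-08-09
CALL shelf.pull[k=te]
RET  radruwo
CALL mathcell.show[]
RET  -1517/228

Answer: {fesme=1954-07-08, niwemi=1937-08-09, te=radruwo, towak=2131/228}


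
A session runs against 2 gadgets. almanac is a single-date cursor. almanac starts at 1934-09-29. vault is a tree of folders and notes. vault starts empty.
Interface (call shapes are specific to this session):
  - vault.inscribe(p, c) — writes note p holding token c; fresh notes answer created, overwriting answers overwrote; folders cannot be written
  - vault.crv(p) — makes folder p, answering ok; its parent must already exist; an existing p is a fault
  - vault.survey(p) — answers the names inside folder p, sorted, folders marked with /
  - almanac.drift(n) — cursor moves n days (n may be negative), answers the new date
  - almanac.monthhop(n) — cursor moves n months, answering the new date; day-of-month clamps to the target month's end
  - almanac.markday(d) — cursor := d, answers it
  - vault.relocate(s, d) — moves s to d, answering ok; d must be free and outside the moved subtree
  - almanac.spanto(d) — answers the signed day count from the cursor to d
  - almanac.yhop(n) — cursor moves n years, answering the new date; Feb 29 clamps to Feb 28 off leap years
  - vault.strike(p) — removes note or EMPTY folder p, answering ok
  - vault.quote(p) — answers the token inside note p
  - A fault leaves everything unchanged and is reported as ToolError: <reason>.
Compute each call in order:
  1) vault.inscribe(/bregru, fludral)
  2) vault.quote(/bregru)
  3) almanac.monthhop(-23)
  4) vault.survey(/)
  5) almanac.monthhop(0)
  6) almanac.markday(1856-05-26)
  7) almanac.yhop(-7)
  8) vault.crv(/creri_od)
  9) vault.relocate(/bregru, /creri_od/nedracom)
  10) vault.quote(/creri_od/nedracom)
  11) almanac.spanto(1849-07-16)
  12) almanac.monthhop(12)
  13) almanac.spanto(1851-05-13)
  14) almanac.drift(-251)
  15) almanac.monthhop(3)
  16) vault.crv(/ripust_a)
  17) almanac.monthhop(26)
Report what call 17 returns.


;; 1. vault.inscribe(/bregru, fludral) ~> created
;; 2. vault.quote(/bregru) ~> fludral
;; 3. almanac.monthhop(-23) ~> 1932-10-29
;; 4. vault.survey(/) ~> [bregru]
;; 5. almanac.monthhop(0) ~> 1932-10-29
;; 6. almanac.markday(1856-05-26) ~> 1856-05-26
;; 7. almanac.yhop(-7) ~> 1849-05-26
;; 8. vault.crv(/creri_od) ~> ok
;; 9. vault.relocate(/bregru, /creri_od/nedracom) ~> ok
;; 10. vault.quote(/creri_od/nedracom) ~> fludral
;; 11. almanac.spanto(1849-07-16) ~> 51
;; 12. almanac.monthhop(12) ~> 1850-05-26
;; 13. almanac.spanto(1851-05-13) ~> 352
;; 14. almanac.drift(-251) ~> 1849-09-17
;; 15. almanac.monthhop(3) ~> 1849-12-17
;; 16. vault.crv(/ripust_a) ~> ok
;; 17. almanac.monthhop(26) ~> 1852-02-17

Answer: 1852-02-17
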